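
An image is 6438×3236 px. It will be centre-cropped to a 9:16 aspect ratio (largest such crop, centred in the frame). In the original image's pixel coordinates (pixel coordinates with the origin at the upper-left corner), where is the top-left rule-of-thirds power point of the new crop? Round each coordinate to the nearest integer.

(2916, 1079)

6438/3236 > 9/16, so the 9:16 crop keeps the full height 3236 and trims width to 3236 × 9/16 = 1820.25 px.
Left offset = (6438 − 1820.25)/2 = 2308.88 px; top offset = 0.
Top-left is one-third across and one-third down within the crop:
x = 2308.88 + 1 × 1820.25/3 ≈ 2916; y = 0.00 + 1 × 3236.00/3 ≈ 1079.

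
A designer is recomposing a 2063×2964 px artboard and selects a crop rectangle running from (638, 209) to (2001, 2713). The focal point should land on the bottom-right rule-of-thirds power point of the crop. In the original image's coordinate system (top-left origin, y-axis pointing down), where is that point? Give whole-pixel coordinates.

(1547, 1878)

Crop width = 2001 − 638 = 1363 px; one third is 454.33 px.
Crop height = 2713 − 209 = 2504 px; one third is 834.67 px.
The bottom-right point is two-thirds across and two-thirds down within the crop:
x = 638 + 2 × 454.33 ≈ 1547; y = 209 + 2 × 834.67 ≈ 1878.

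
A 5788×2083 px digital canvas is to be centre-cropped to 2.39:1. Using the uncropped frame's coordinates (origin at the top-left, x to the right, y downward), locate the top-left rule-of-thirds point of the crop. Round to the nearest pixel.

5788/2083 > 2.39/1, so the 2.39:1 crop keeps the full height 2083 and trims width to 2083 × 2.39/1 = 4978.37 px.
Left offset = (5788 − 4978.37)/2 = 404.82 px; top offset = 0.
Top-left is one-third across and one-third down within the crop:
x = 404.82 + 1 × 4978.37/3 ≈ 2064; y = 0.00 + 1 × 2083.00/3 ≈ 694.

(2064, 694)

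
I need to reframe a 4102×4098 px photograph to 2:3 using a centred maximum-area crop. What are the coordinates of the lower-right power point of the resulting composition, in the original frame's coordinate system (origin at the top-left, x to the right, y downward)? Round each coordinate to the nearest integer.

4102/4098 > 2/3, so the 2:3 crop keeps the full height 4098 and trims width to 4098 × 2/3 = 2732.00 px.
Left offset = (4102 − 2732.00)/2 = 685.00 px; top offset = 0.
Lower-right is two-thirds across and two-thirds down within the crop:
x = 685.00 + 2 × 2732.00/3 ≈ 2506; y = 0.00 + 2 × 4098.00/3 ≈ 2732.

x = 2506 px, y = 2732 px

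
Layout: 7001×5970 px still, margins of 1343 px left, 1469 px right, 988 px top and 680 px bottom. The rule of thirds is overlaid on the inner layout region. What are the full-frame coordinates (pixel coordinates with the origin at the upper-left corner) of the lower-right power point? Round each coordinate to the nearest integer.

x = 4136 px, y = 3856 px

Content width = 7001 − 1343 − 1469 = 4189 px; content height = 5970 − 988 − 680 = 4302 px.
Lower-right is two-thirds across and two-thirds down within the inner layout region.
x = 1343 + 2 × 4189/3 = 1343 + 2792.67 ≈ 4136
y = 988 + 2 × 4302/3 = 988 + 2868.00 ≈ 3856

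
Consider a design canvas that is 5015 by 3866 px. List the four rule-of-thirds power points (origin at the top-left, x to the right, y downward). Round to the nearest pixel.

One third of 5015 is 1671.67; one third of 3866 is 1288.67.
Vertical third lines at x = 1672 and x = 3343; horizontal third lines at y = 1289 and y = 2577.

(1672, 1289), (3343, 1289), (1672, 2577), (3343, 2577)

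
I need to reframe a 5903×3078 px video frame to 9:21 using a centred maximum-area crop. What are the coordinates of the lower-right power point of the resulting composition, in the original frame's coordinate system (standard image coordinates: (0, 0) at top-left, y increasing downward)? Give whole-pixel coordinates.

(3171, 2052)

5903/3078 > 9/21, so the 9:21 crop keeps the full height 3078 and trims width to 3078 × 9/21 = 1319.14 px.
Left offset = (5903 − 1319.14)/2 = 2291.93 px; top offset = 0.
Lower-right is two-thirds across and two-thirds down within the crop:
x = 2291.93 + 2 × 1319.14/3 ≈ 3171; y = 0.00 + 2 × 3078.00/3 ≈ 2052.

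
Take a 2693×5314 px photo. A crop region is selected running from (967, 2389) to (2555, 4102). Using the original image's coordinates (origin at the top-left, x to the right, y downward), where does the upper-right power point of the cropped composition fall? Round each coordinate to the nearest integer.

(2026, 2960)

Crop width = 2555 − 967 = 1588 px; one third is 529.33 px.
Crop height = 4102 − 2389 = 1713 px; one third is 571.00 px.
The upper-right point is two-thirds across and one-third down within the crop:
x = 967 + 2 × 529.33 ≈ 2026; y = 2389 + 1 × 571.00 ≈ 2960.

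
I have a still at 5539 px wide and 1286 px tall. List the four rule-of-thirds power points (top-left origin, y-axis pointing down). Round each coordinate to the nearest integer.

One third of 5539 is 1846.33; one third of 1286 is 428.67.
Vertical third lines at x = 1846 and x = 3693; horizontal third lines at y = 429 and y = 857.

(1846, 429), (3693, 429), (1846, 857), (3693, 857)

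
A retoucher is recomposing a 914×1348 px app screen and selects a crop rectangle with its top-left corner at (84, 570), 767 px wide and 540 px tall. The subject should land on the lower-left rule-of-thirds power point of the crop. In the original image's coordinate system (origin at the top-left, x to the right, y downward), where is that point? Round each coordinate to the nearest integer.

x = 340 px, y = 930 px

One third of the crop width 767 is 255.67 px.
One third of the crop height 540 is 180.00 px.
The lower-left point is one-third across and two-thirds down within the crop:
x = 84 + 1 × 255.67 ≈ 340; y = 570 + 2 × 180.00 ≈ 930.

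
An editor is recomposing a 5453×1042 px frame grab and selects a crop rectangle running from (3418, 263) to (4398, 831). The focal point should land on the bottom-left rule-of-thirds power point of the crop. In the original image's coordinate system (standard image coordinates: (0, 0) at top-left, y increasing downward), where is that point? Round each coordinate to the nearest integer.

Crop width = 4398 − 3418 = 980 px; one third is 326.67 px.
Crop height = 831 − 263 = 568 px; one third is 189.33 px.
The bottom-left point is one-third across and two-thirds down within the crop:
x = 3418 + 1 × 326.67 ≈ 3745; y = 263 + 2 × 189.33 ≈ 642.

(3745, 642)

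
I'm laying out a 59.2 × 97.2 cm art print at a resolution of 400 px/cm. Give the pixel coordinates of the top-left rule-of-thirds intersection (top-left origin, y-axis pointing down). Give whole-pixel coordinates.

In pixels the canvas is 59.2 × 400 = 23680 wide and 97.2 × 400 = 38880 tall.
The top-left point is one-third across and one-third down:
x = 1 × 23680/3 ≈ 7893; y = 1 × 38880/3 ≈ 12960.

(7893, 12960)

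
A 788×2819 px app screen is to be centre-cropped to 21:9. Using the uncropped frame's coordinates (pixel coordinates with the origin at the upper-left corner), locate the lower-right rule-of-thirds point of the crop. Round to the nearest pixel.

788/2819 < 21/9, so the 21:9 crop keeps the full width 788 and trims height to 788 × 9/21 = 337.71 px.
Top offset = (2819 − 337.71)/2 = 1240.64 px; left offset = 0.
Lower-right is two-thirds across and two-thirds down within the crop:
x = 0.00 + 2 × 788.00/3 ≈ 525; y = 1240.64 + 2 × 337.71/3 ≈ 1466.

(525, 1466)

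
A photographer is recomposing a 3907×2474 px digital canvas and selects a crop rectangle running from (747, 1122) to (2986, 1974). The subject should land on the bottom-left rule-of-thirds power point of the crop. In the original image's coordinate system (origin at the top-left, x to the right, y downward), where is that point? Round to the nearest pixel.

(1493, 1690)

Crop width = 2986 − 747 = 2239 px; one third is 746.33 px.
Crop height = 1974 − 1122 = 852 px; one third is 284.00 px.
The bottom-left point is one-third across and two-thirds down within the crop:
x = 747 + 1 × 746.33 ≈ 1493; y = 1122 + 2 × 284.00 ≈ 1690.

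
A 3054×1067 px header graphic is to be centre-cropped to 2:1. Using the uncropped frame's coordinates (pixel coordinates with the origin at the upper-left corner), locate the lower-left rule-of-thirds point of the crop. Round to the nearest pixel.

3054/1067 > 2/1, so the 2:1 crop keeps the full height 1067 and trims width to 1067 × 2/1 = 2134.00 px.
Left offset = (3054 − 2134.00)/2 = 460.00 px; top offset = 0.
Lower-left is one-third across and two-thirds down within the crop:
x = 460.00 + 1 × 2134.00/3 ≈ 1171; y = 0.00 + 2 × 1067.00/3 ≈ 711.

x = 1171 px, y = 711 px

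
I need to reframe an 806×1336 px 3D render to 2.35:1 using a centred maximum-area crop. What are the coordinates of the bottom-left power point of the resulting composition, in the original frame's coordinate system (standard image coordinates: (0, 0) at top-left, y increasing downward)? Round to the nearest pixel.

x = 269 px, y = 725 px

806/1336 < 2.35/1, so the 2.35:1 crop keeps the full width 806 and trims height to 806 × 1/2.35 = 342.98 px.
Top offset = (1336 − 342.98)/2 = 496.51 px; left offset = 0.
Bottom-left is one-third across and two-thirds down within the crop:
x = 0.00 + 1 × 806.00/3 ≈ 269; y = 496.51 + 2 × 342.98/3 ≈ 725.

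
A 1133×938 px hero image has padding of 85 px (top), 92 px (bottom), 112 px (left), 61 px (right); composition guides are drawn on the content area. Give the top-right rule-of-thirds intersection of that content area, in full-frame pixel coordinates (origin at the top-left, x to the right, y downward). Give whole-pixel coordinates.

x = 752 px, y = 339 px

Content width = 1133 − 112 − 61 = 960 px; content height = 938 − 85 − 92 = 761 px.
Top-right is two-thirds across and one-third down within the content area.
x = 112 + 2 × 960/3 = 112 + 640.00 ≈ 752
y = 85 + 1 × 761/3 = 85 + 253.67 ≈ 339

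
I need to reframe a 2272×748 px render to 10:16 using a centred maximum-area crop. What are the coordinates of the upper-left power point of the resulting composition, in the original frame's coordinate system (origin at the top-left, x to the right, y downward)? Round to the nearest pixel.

(1058, 249)

2272/748 > 10/16, so the 10:16 crop keeps the full height 748 and trims width to 748 × 10/16 = 467.50 px.
Left offset = (2272 − 467.50)/2 = 902.25 px; top offset = 0.
Upper-left is one-third across and one-third down within the crop:
x = 902.25 + 1 × 467.50/3 ≈ 1058; y = 0.00 + 1 × 748.00/3 ≈ 249.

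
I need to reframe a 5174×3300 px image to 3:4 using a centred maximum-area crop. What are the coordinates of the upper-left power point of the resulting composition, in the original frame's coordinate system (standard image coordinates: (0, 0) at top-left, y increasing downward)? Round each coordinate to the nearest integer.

(2175, 1100)

5174/3300 > 3/4, so the 3:4 crop keeps the full height 3300 and trims width to 3300 × 3/4 = 2475.00 px.
Left offset = (5174 − 2475.00)/2 = 1349.50 px; top offset = 0.
Upper-left is one-third across and one-third down within the crop:
x = 1349.50 + 1 × 2475.00/3 ≈ 2175; y = 0.00 + 1 × 3300.00/3 ≈ 1100.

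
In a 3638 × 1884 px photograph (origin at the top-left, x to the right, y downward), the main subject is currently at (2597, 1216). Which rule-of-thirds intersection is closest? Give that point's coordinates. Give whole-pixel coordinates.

Third lines: x ∈ {1213, 2425}, y ∈ {628, 1256}.
2597 is closer to x = 2425; 1216 is closer to y = 1256.
So the nearest intersection is the lower-right power point.

x = 2425 px, y = 1256 px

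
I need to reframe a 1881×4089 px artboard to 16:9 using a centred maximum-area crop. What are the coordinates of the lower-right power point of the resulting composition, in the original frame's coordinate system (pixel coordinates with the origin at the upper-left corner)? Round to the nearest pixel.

(1254, 2221)

1881/4089 < 16/9, so the 16:9 crop keeps the full width 1881 and trims height to 1881 × 9/16 = 1058.06 px.
Top offset = (4089 − 1058.06)/2 = 1515.47 px; left offset = 0.
Lower-right is two-thirds across and two-thirds down within the crop:
x = 0.00 + 2 × 1881.00/3 ≈ 1254; y = 1515.47 + 2 × 1058.06/3 ≈ 2221.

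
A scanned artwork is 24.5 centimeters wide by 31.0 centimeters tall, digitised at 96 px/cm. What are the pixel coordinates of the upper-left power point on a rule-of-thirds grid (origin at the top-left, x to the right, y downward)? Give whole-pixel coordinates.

In pixels the canvas is 24.5 × 96 = 2352 wide and 31.0 × 96 = 2976 tall.
The upper-left point is one-third across and one-third down:
x = 1 × 2352/3 ≈ 784; y = 1 × 2976/3 ≈ 992.

(784, 992)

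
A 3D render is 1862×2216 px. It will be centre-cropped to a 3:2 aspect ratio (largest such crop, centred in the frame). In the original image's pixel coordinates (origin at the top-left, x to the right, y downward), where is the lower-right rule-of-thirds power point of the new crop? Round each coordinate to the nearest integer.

1862/2216 < 3/2, so the 3:2 crop keeps the full width 1862 and trims height to 1862 × 2/3 = 1241.33 px.
Top offset = (2216 − 1241.33)/2 = 487.33 px; left offset = 0.
Lower-right is two-thirds across and two-thirds down within the crop:
x = 0.00 + 2 × 1862.00/3 ≈ 1241; y = 487.33 + 2 × 1241.33/3 ≈ 1315.

x = 1241 px, y = 1315 px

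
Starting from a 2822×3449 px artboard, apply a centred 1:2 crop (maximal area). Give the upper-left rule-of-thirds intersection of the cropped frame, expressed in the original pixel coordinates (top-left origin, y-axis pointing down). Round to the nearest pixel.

2822/3449 > 1/2, so the 1:2 crop keeps the full height 3449 and trims width to 3449 × 1/2 = 1724.50 px.
Left offset = (2822 − 1724.50)/2 = 548.75 px; top offset = 0.
Upper-left is one-third across and one-third down within the crop:
x = 548.75 + 1 × 1724.50/3 ≈ 1124; y = 0.00 + 1 × 3449.00/3 ≈ 1150.

(1124, 1150)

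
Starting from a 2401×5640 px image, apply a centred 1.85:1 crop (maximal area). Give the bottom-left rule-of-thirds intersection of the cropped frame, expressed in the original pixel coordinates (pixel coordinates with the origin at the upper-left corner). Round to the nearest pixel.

x = 800 px, y = 3036 px

2401/5640 < 1.85/1, so the 1.85:1 crop keeps the full width 2401 and trims height to 2401 × 1/1.85 = 1297.84 px.
Top offset = (5640 − 1297.84)/2 = 2171.08 px; left offset = 0.
Bottom-left is one-third across and two-thirds down within the crop:
x = 0.00 + 1 × 2401.00/3 ≈ 800; y = 2171.08 + 2 × 1297.84/3 ≈ 3036.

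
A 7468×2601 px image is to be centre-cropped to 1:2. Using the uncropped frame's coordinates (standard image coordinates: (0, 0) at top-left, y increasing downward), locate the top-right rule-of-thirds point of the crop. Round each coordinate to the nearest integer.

(3951, 867)

7468/2601 > 1/2, so the 1:2 crop keeps the full height 2601 and trims width to 2601 × 1/2 = 1300.50 px.
Left offset = (7468 − 1300.50)/2 = 3083.75 px; top offset = 0.
Top-right is two-thirds across and one-third down within the crop:
x = 3083.75 + 2 × 1300.50/3 ≈ 3951; y = 0.00 + 1 × 2601.00/3 ≈ 867.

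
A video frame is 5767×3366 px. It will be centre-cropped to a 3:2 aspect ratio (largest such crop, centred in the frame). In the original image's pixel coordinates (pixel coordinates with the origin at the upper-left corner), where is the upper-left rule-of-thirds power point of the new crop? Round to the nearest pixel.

x = 2042 px, y = 1122 px

5767/3366 > 3/2, so the 3:2 crop keeps the full height 3366 and trims width to 3366 × 3/2 = 5049.00 px.
Left offset = (5767 − 5049.00)/2 = 359.00 px; top offset = 0.
Upper-left is one-third across and one-third down within the crop:
x = 359.00 + 1 × 5049.00/3 ≈ 2042; y = 0.00 + 1 × 3366.00/3 ≈ 1122.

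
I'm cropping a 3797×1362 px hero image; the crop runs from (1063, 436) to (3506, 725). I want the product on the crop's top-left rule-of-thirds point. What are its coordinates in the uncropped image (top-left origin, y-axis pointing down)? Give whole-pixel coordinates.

(1877, 532)

Crop width = 3506 − 1063 = 2443 px; one third is 814.33 px.
Crop height = 725 − 436 = 289 px; one third is 96.33 px.
The top-left point is one-third across and one-third down within the crop:
x = 1063 + 1 × 814.33 ≈ 1877; y = 436 + 1 × 96.33 ≈ 532.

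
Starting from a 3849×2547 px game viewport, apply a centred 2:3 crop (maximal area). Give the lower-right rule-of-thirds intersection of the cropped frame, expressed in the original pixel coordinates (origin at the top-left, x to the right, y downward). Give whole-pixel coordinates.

(2208, 1698)

3849/2547 > 2/3, so the 2:3 crop keeps the full height 2547 and trims width to 2547 × 2/3 = 1698.00 px.
Left offset = (3849 − 1698.00)/2 = 1075.50 px; top offset = 0.
Lower-right is two-thirds across and two-thirds down within the crop:
x = 1075.50 + 2 × 1698.00/3 ≈ 2208; y = 0.00 + 2 × 2547.00/3 ≈ 1698.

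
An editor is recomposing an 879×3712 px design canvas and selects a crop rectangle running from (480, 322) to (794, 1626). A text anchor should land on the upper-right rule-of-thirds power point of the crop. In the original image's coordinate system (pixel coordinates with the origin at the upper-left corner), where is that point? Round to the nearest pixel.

x = 689 px, y = 757 px

Crop width = 794 − 480 = 314 px; one third is 104.67 px.
Crop height = 1626 − 322 = 1304 px; one third is 434.67 px.
The upper-right point is two-thirds across and one-third down within the crop:
x = 480 + 2 × 104.67 ≈ 689; y = 322 + 1 × 434.67 ≈ 757.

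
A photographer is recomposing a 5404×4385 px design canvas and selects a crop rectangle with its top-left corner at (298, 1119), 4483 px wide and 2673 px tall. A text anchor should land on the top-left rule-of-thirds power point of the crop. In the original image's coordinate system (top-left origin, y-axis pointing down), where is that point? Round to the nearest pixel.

x = 1792 px, y = 2010 px

One third of the crop width 4483 is 1494.33 px.
One third of the crop height 2673 is 891.00 px.
The top-left point is one-third across and one-third down within the crop:
x = 298 + 1 × 1494.33 ≈ 1792; y = 1119 + 1 × 891.00 ≈ 2010.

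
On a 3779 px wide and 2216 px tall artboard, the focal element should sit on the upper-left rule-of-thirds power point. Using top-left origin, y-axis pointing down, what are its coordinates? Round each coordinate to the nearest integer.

The upper-left point sits one-third of the way across and one-third of the way down.
x = 1 × 3779/3 ≈ 1260; y = 1 × 2216/3 ≈ 739.

(1260, 739)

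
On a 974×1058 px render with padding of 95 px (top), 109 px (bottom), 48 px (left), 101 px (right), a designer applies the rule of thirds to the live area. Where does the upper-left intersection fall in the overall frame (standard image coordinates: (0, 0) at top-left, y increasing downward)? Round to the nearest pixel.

x = 323 px, y = 380 px

Content width = 974 − 48 − 101 = 825 px; content height = 1058 − 95 − 109 = 854 px.
Upper-left is one-third across and one-third down within the live area.
x = 48 + 1 × 825/3 = 48 + 275.00 ≈ 323
y = 95 + 1 × 854/3 = 95 + 284.67 ≈ 380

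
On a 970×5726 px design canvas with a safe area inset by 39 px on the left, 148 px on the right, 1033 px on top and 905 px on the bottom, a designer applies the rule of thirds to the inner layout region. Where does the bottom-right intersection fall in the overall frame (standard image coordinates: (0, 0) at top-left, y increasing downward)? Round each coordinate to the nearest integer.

Content width = 970 − 39 − 148 = 783 px; content height = 5726 − 1033 − 905 = 3788 px.
Bottom-right is two-thirds across and two-thirds down within the inner layout region.
x = 39 + 2 × 783/3 = 39 + 522.00 ≈ 561
y = 1033 + 2 × 3788/3 = 1033 + 2525.33 ≈ 3558

x = 561 px, y = 3558 px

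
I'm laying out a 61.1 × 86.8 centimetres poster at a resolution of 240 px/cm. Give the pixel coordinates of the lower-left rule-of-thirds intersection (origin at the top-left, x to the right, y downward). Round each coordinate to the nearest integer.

In pixels the canvas is 61.1 × 240 = 14664 wide and 86.8 × 240 = 20832 tall.
The lower-left point is one-third across and two-thirds down:
x = 1 × 14664/3 ≈ 4888; y = 2 × 20832/3 ≈ 13888.

(4888, 13888)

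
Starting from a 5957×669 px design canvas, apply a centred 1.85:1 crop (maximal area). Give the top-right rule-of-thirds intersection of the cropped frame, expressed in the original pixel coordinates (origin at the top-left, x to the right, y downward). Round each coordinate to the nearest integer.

x = 3185 px, y = 223 px

5957/669 > 1.85/1, so the 1.85:1 crop keeps the full height 669 and trims width to 669 × 1.85/1 = 1237.65 px.
Left offset = (5957 − 1237.65)/2 = 2359.68 px; top offset = 0.
Top-right is two-thirds across and one-third down within the crop:
x = 2359.68 + 2 × 1237.65/3 ≈ 3185; y = 0.00 + 1 × 669.00/3 ≈ 223.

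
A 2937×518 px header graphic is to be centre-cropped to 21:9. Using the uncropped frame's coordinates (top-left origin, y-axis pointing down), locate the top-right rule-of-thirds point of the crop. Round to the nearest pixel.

2937/518 > 21/9, so the 21:9 crop keeps the full height 518 and trims width to 518 × 21/9 = 1208.67 px.
Left offset = (2937 − 1208.67)/2 = 864.17 px; top offset = 0.
Top-right is two-thirds across and one-third down within the crop:
x = 864.17 + 2 × 1208.67/3 ≈ 1670; y = 0.00 + 1 × 518.00/3 ≈ 173.

x = 1670 px, y = 173 px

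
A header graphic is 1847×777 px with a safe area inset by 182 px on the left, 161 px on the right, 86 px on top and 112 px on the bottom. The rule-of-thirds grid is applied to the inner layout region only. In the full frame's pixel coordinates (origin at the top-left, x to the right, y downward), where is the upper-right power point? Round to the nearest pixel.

Content width = 1847 − 182 − 161 = 1504 px; content height = 777 − 86 − 112 = 579 px.
Upper-right is two-thirds across and one-third down within the inner layout region.
x = 182 + 2 × 1504/3 = 182 + 1002.67 ≈ 1185
y = 86 + 1 × 579/3 = 86 + 193.00 ≈ 279

x = 1185 px, y = 279 px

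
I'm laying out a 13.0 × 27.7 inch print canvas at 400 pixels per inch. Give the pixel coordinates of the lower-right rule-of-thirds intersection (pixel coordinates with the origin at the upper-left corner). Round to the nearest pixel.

In pixels the canvas is 13.0 × 400 = 5200 wide and 27.7 × 400 = 11080 tall.
The lower-right point is two-thirds across and two-thirds down:
x = 2 × 5200/3 ≈ 3467; y = 2 × 11080/3 ≈ 7387.

(3467, 7387)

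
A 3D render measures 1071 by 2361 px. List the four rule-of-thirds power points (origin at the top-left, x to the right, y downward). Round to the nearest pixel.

(357, 787), (714, 787), (357, 1574), (714, 1574)

One third of 1071 is 357; one third of 2361 is 787.
Vertical third lines at x = 357 and x = 714; horizontal third lines at y = 787 and y = 1574.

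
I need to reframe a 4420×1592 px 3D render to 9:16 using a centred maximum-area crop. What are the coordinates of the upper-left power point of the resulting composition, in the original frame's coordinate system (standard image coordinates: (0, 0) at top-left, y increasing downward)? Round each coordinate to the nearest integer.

4420/1592 > 9/16, so the 9:16 crop keeps the full height 1592 and trims width to 1592 × 9/16 = 895.50 px.
Left offset = (4420 − 895.50)/2 = 1762.25 px; top offset = 0.
Upper-left is one-third across and one-third down within the crop:
x = 1762.25 + 1 × 895.50/3 ≈ 2061; y = 0.00 + 1 × 1592.00/3 ≈ 531.

x = 2061 px, y = 531 px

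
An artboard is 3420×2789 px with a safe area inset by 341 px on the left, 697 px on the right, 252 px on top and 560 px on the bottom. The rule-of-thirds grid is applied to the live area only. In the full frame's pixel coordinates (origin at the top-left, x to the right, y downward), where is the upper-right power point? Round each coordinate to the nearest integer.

Content width = 3420 − 341 − 697 = 2382 px; content height = 2789 − 252 − 560 = 1977 px.
Upper-right is two-thirds across and one-third down within the live area.
x = 341 + 2 × 2382/3 = 341 + 1588.00 ≈ 1929
y = 252 + 1 × 1977/3 = 252 + 659.00 ≈ 911

x = 1929 px, y = 911 px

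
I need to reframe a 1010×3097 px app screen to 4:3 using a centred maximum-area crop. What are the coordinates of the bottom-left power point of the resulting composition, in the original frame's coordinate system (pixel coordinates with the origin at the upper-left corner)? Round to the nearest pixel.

(337, 1675)

1010/3097 < 4/3, so the 4:3 crop keeps the full width 1010 and trims height to 1010 × 3/4 = 757.50 px.
Top offset = (3097 − 757.50)/2 = 1169.75 px; left offset = 0.
Bottom-left is one-third across and two-thirds down within the crop:
x = 0.00 + 1 × 1010.00/3 ≈ 337; y = 1169.75 + 2 × 757.50/3 ≈ 1675.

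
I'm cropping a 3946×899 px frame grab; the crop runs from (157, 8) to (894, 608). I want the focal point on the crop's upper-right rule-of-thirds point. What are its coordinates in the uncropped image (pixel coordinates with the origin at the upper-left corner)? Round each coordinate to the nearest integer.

(648, 208)

Crop width = 894 − 157 = 737 px; one third is 245.67 px.
Crop height = 608 − 8 = 600 px; one third is 200.00 px.
The upper-right point is two-thirds across and one-third down within the crop:
x = 157 + 2 × 245.67 ≈ 648; y = 8 + 1 × 200.00 ≈ 208.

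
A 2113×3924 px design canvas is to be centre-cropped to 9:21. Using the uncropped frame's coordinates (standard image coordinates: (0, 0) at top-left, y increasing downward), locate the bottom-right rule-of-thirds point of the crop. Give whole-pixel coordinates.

2113/3924 > 9/21, so the 9:21 crop keeps the full height 3924 and trims width to 3924 × 9/21 = 1681.71 px.
Left offset = (2113 − 1681.71)/2 = 215.64 px; top offset = 0.
Bottom-right is two-thirds across and two-thirds down within the crop:
x = 215.64 + 2 × 1681.71/3 ≈ 1337; y = 0.00 + 2 × 3924.00/3 ≈ 2616.

(1337, 2616)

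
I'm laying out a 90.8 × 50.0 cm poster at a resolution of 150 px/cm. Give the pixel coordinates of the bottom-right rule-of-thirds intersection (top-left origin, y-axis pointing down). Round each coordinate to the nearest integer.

In pixels the canvas is 90.8 × 150 = 13620 wide and 50.0 × 150 = 7500 tall.
The bottom-right point is two-thirds across and two-thirds down:
x = 2 × 13620/3 ≈ 9080; y = 2 × 7500/3 ≈ 5000.

(9080, 5000)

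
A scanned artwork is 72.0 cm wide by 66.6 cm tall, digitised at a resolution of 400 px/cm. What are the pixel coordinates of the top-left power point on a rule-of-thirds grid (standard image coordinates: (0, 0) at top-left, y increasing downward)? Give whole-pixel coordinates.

(9600, 8880)

In pixels the canvas is 72.0 × 400 = 28800 wide and 66.6 × 400 = 26640 tall.
The top-left point is one-third across and one-third down:
x = 1 × 28800/3 ≈ 9600; y = 1 × 26640/3 ≈ 8880.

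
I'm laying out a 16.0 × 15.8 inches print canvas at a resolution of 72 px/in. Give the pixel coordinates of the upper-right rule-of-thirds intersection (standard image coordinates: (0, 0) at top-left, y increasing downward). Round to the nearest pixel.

(768, 379)

In pixels the canvas is 16.0 × 72 = 1152 wide and 15.8 × 72 = 1137.6 tall.
The upper-right point is two-thirds across and one-third down:
x = 2 × 1152/3 ≈ 768; y = 1 × 1137.6/3 ≈ 379.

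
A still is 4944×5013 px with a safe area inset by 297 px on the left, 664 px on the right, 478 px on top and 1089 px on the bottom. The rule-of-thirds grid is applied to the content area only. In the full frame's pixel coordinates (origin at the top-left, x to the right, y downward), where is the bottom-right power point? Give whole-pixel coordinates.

Content width = 4944 − 297 − 664 = 3983 px; content height = 5013 − 478 − 1089 = 3446 px.
Bottom-right is two-thirds across and two-thirds down within the content area.
x = 297 + 2 × 3983/3 = 297 + 2655.33 ≈ 2952
y = 478 + 2 × 3446/3 = 478 + 2297.33 ≈ 2775

(2952, 2775)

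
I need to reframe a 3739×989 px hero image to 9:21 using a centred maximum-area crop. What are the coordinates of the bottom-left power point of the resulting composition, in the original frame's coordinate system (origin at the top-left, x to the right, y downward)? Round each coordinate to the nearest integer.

3739/989 > 9/21, so the 9:21 crop keeps the full height 989 and trims width to 989 × 9/21 = 423.86 px.
Left offset = (3739 − 423.86)/2 = 1657.57 px; top offset = 0.
Bottom-left is one-third across and two-thirds down within the crop:
x = 1657.57 + 1 × 423.86/3 ≈ 1799; y = 0.00 + 2 × 989.00/3 ≈ 659.

(1799, 659)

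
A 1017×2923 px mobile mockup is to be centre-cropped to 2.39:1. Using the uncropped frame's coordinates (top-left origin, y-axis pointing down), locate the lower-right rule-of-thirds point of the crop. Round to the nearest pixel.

(678, 1532)

1017/2923 < 2.39/1, so the 2.39:1 crop keeps the full width 1017 and trims height to 1017 × 1/2.39 = 425.52 px.
Top offset = (2923 − 425.52)/2 = 1248.74 px; left offset = 0.
Lower-right is two-thirds across and two-thirds down within the crop:
x = 0.00 + 2 × 1017.00/3 ≈ 678; y = 1248.74 + 2 × 425.52/3 ≈ 1532.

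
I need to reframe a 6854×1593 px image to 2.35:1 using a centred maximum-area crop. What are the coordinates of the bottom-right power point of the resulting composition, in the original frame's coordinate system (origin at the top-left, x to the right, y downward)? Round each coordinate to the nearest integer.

6854/1593 > 2.35/1, so the 2.35:1 crop keeps the full height 1593 and trims width to 1593 × 2.35/1 = 3743.55 px.
Left offset = (6854 − 3743.55)/2 = 1555.22 px; top offset = 0.
Bottom-right is two-thirds across and two-thirds down within the crop:
x = 1555.22 + 2 × 3743.55/3 ≈ 4051; y = 0.00 + 2 × 1593.00/3 ≈ 1062.

x = 4051 px, y = 1062 px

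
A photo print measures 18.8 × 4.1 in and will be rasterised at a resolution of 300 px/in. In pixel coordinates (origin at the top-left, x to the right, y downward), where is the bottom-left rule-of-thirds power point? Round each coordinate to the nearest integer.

In pixels the canvas is 18.8 × 300 = 5640 wide and 4.1 × 300 = 1230 tall.
The bottom-left point is one-third across and two-thirds down:
x = 1 × 5640/3 ≈ 1880; y = 2 × 1230/3 ≈ 820.

(1880, 820)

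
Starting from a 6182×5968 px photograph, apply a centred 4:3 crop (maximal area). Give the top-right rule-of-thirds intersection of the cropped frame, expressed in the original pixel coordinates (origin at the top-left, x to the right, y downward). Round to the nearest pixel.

6182/5968 < 4/3, so the 4:3 crop keeps the full width 6182 and trims height to 6182 × 3/4 = 4636.50 px.
Top offset = (5968 − 4636.50)/2 = 665.75 px; left offset = 0.
Top-right is two-thirds across and one-third down within the crop:
x = 0.00 + 2 × 6182.00/3 ≈ 4121; y = 665.75 + 1 × 4636.50/3 ≈ 2211.

(4121, 2211)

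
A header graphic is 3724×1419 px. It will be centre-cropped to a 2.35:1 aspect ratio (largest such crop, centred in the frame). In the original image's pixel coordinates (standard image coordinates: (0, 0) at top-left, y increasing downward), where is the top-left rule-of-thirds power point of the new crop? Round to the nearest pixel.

3724/1419 > 2.35/1, so the 2.35:1 crop keeps the full height 1419 and trims width to 1419 × 2.35/1 = 3334.65 px.
Left offset = (3724 − 3334.65)/2 = 194.67 px; top offset = 0.
Top-left is one-third across and one-third down within the crop:
x = 194.67 + 1 × 3334.65/3 ≈ 1306; y = 0.00 + 1 × 1419.00/3 ≈ 473.

(1306, 473)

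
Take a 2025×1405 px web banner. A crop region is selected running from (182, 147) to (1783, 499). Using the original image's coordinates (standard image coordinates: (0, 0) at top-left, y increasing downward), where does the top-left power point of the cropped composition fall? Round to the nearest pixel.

(716, 264)

Crop width = 1783 − 182 = 1601 px; one third is 533.67 px.
Crop height = 499 − 147 = 352 px; one third is 117.33 px.
The top-left point is one-third across and one-third down within the crop:
x = 182 + 1 × 533.67 ≈ 716; y = 147 + 1 × 117.33 ≈ 264.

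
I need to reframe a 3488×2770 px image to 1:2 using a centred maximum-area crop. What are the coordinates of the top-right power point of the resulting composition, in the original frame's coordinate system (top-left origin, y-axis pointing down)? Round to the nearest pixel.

x = 1975 px, y = 923 px

3488/2770 > 1/2, so the 1:2 crop keeps the full height 2770 and trims width to 2770 × 1/2 = 1385.00 px.
Left offset = (3488 − 1385.00)/2 = 1051.50 px; top offset = 0.
Top-right is two-thirds across and one-third down within the crop:
x = 1051.50 + 2 × 1385.00/3 ≈ 1975; y = 0.00 + 1 × 2770.00/3 ≈ 923.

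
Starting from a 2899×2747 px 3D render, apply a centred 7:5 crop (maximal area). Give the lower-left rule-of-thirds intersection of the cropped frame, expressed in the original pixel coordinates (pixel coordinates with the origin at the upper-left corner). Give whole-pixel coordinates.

(966, 1719)

2899/2747 < 7/5, so the 7:5 crop keeps the full width 2899 and trims height to 2899 × 5/7 = 2070.71 px.
Top offset = (2747 − 2070.71)/2 = 338.14 px; left offset = 0.
Lower-left is one-third across and two-thirds down within the crop:
x = 0.00 + 1 × 2899.00/3 ≈ 966; y = 338.14 + 2 × 2070.71/3 ≈ 1719.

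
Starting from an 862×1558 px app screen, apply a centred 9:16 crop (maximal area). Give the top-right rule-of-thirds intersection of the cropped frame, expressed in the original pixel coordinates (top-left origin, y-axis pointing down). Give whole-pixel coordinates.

(575, 524)

862/1558 < 9/16, so the 9:16 crop keeps the full width 862 and trims height to 862 × 16/9 = 1532.44 px.
Top offset = (1558 − 1532.44)/2 = 12.78 px; left offset = 0.
Top-right is two-thirds across and one-third down within the crop:
x = 0.00 + 2 × 862.00/3 ≈ 575; y = 12.78 + 1 × 1532.44/3 ≈ 524.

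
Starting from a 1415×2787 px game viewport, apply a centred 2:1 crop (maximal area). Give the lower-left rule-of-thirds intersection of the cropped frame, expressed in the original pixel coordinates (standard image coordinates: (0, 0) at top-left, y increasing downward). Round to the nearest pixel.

(472, 1511)

1415/2787 < 2/1, so the 2:1 crop keeps the full width 1415 and trims height to 1415 × 1/2 = 707.50 px.
Top offset = (2787 − 707.50)/2 = 1039.75 px; left offset = 0.
Lower-left is one-third across and two-thirds down within the crop:
x = 0.00 + 1 × 1415.00/3 ≈ 472; y = 1039.75 + 2 × 707.50/3 ≈ 1511.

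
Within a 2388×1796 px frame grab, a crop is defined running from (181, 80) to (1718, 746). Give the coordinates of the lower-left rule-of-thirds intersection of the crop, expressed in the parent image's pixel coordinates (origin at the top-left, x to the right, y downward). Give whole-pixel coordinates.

(693, 524)

Crop width = 1718 − 181 = 1537 px; one third is 512.33 px.
Crop height = 746 − 80 = 666 px; one third is 222.00 px.
The lower-left point is one-third across and two-thirds down within the crop:
x = 181 + 1 × 512.33 ≈ 693; y = 80 + 2 × 222.00 ≈ 524.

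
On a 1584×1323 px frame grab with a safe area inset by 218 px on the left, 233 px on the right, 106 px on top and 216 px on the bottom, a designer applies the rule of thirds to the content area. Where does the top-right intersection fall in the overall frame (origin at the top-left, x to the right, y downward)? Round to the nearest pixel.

Content width = 1584 − 218 − 233 = 1133 px; content height = 1323 − 106 − 216 = 1001 px.
Top-right is two-thirds across and one-third down within the content area.
x = 218 + 2 × 1133/3 = 218 + 755.33 ≈ 973
y = 106 + 1 × 1001/3 = 106 + 333.67 ≈ 440

(973, 440)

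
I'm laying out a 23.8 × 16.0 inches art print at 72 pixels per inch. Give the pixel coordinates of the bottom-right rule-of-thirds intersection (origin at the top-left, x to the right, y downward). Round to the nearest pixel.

x = 1142 px, y = 768 px

In pixels the canvas is 23.8 × 72 = 1713.6 wide and 16.0 × 72 = 1152 tall.
The bottom-right point is two-thirds across and two-thirds down:
x = 2 × 1713.6/3 ≈ 1142; y = 2 × 1152/3 ≈ 768.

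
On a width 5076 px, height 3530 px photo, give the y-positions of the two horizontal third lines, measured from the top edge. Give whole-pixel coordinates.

1177 px and 2353 px

3530 / 3 = 1176.67, so the horizontal lines sit at one and two thirds of 3530.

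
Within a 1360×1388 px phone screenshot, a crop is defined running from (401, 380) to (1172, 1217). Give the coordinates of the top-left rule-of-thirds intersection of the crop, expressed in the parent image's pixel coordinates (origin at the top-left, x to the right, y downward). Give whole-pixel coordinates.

Crop width = 1172 − 401 = 771 px; one third is 257.00 px.
Crop height = 1217 − 380 = 837 px; one third is 279.00 px.
The top-left point is one-third across and one-third down within the crop:
x = 401 + 1 × 257.00 ≈ 658; y = 380 + 1 × 279.00 ≈ 659.

(658, 659)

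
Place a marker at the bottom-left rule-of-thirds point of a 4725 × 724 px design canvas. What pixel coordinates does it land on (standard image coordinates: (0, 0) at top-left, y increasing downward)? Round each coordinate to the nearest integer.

The bottom-left point sits one-third of the way across and two-thirds of the way down.
x = 1 × 4725/3 ≈ 1575; y = 2 × 724/3 ≈ 483.

(1575, 483)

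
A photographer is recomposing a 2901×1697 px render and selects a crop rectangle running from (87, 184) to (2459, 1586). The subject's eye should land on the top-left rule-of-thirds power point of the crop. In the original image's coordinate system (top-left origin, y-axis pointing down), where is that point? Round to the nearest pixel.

Crop width = 2459 − 87 = 2372 px; one third is 790.67 px.
Crop height = 1586 − 184 = 1402 px; one third is 467.33 px.
The top-left point is one-third across and one-third down within the crop:
x = 87 + 1 × 790.67 ≈ 878; y = 184 + 1 × 467.33 ≈ 651.

x = 878 px, y = 651 px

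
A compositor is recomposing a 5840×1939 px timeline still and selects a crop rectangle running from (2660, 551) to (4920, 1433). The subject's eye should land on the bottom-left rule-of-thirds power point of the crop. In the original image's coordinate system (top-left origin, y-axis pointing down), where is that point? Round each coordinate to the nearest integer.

Crop width = 4920 − 2660 = 2260 px; one third is 753.33 px.
Crop height = 1433 − 551 = 882 px; one third is 294.00 px.
The bottom-left point is one-third across and two-thirds down within the crop:
x = 2660 + 1 × 753.33 ≈ 3413; y = 551 + 2 × 294.00 ≈ 1139.

(3413, 1139)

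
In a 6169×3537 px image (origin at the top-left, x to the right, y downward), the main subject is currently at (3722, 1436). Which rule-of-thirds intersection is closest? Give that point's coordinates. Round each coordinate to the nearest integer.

Third lines: x ∈ {2056, 4113}, y ∈ {1179, 2358}.
3722 is closer to x = 4113; 1436 is closer to y = 1179.
So the nearest intersection is the upper-right power point.

(4113, 1179)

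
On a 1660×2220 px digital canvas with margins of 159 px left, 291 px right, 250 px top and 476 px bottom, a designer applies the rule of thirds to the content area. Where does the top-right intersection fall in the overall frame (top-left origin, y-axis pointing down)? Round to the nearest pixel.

x = 966 px, y = 748 px

Content width = 1660 − 159 − 291 = 1210 px; content height = 2220 − 250 − 476 = 1494 px.
Top-right is two-thirds across and one-third down within the content area.
x = 159 + 2 × 1210/3 = 159 + 806.67 ≈ 966
y = 250 + 1 × 1494/3 = 250 + 498.00 ≈ 748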